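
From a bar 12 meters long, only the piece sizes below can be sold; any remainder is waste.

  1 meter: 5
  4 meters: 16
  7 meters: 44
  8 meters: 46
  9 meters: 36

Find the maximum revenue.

Build r[k] bottom-up: r[k] = max over allowed piece i of (p[i] + r[k−i]).
r[1] = 5
r[2] = 10  (first piece 1, then r[1]=5)
r[3] = 15  (first piece 1, then r[2]=10)
r[4] = max(5+15, 16+0) = 20
r[5] = max(5+20, 16+5) = 25
r[6] = max(5+25, 16+10) = 30
r[7] = max(5+30, 16+15, 44+0) = 44
r[8] = max(5+44, 16+20, 44+5, 46+0) = 49
r[9] = max(5+49, 16+25, 44+10, 46+5, 36+0) = 54
r[10] = max(5+54, 16+30, 44+15, 46+10, 36+5) = 59
r[11] = max(5+59, 16+44, 44+20, 46+15, 36+10) = 64
r[12] = max(5+64, 16+49, 44+25, 46+20, 36+15) = 69
One optimal cutting: 7 + 1 + 1 + 1 + 1 + 1 → 69.

69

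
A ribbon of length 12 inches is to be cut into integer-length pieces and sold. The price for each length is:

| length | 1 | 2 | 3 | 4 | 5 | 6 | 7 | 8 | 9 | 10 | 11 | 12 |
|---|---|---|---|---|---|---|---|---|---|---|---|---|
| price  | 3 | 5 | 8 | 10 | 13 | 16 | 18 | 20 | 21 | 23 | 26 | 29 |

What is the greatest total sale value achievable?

36

Build r[k] bottom-up: r[k] = max over allowed piece i of (p[i] + r[k−i]).
r[1] = 3
r[2] = 6  (first piece 1, then r[1]=3)
r[3] = 9  (first piece 1, then r[2]=6)
r[4] = 12  (first piece 1, then r[3]=9)
r[5] = 15  (first piece 1, then r[4]=12)
r[6] = 18  (first piece 1, then r[5]=15)
r[7] = 21  (first piece 1, then r[6]=18)
r[8] = 24  (first piece 1, then r[7]=21)
r[9] = 27  (first piece 1, then r[8]=24)
r[10] = 30  (first piece 1, then r[9]=27)
r[11] = 33  (first piece 1, then r[10]=30)
r[12] = 36  (first piece 1, then r[11]=33)
One optimal cutting: 1 + 1 + 1 + 1 + 1 + 1 + 1 + 1 + 1 + 1 + 1 + 1 → ¢3 + ¢3 + ¢3 + ¢3 + ¢3 + ¢3 + ¢3 + ¢3 + ¢3 + ¢3 + ¢3 + ¢3 = ¢36.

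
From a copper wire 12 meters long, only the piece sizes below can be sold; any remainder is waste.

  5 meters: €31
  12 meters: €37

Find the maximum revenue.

62

Build f[k] bottom-up: f[k] = max over allowed piece i of (p[i] + f[k−i]).
f[1] = 0
f[2] = 0
f[3] = 0
f[4] = 0
f[5] = 31
f[6] = 31
f[7] = 31
f[8] = 31
f[9] = 31
f[10] = 62  (first piece 5, then f[5]=31)
f[11] = 62
f[12] = 62
One optimal cutting: pieces 5 + 5 with 2 meters of scrap → €62.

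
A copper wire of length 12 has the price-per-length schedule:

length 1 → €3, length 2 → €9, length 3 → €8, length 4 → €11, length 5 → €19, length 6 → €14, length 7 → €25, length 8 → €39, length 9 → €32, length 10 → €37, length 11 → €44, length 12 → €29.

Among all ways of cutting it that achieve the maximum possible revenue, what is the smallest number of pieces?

Let r[k] be the best obtainable value from length k. For each k, try every first piece i and keep the best of price[i] + r[k−i].
r[1] = 3
r[2] = max(3+3, 9+0) = 9
r[3] = max(3+9, 9+3, 8+0) = 12
r[4] = max(3+12, 9+9, 8+3, 11+0) = 18
r[5] = max(3+18, 9+12, 8+9, 11+3, 19+0) = 21
r[6] = max(3+21, 9+18, 8+12, 11+9, 19+3, 14+0) = 27
r[7] = max(3+27, 9+21, 8+18, …, 14+3, 25+0) = 30
r[8] = max(3+30, 9+27, 8+21, …, 25+3, 39+0) = 39
r[9] = max(3+39, 9+30, 8+27, …, 39+3, 32+0) = 42
r[10] = max(3+42, 9+39, 8+30, …, 32+3, 37+0) = 48
r[11] = max(3+48, 9+42, 8+39, …, 37+3, 44+0) = 51
r[12] = max(3+51, 9+48, 8+42, …, 44+3, 29+0) = 57
Maximum revenue is €57.
Now minimize piece count subject to staying optimal: for each k, pieces[k] = 1 + min over i with p[i]+r[k−i]=r[k] of pieces[k−i].
pieces[9] = 2
pieces[10] = 2
pieces[11] = 3
pieces[12] = 3

3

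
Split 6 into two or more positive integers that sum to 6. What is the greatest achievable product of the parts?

9

Define P[k] = max over 1≤i<k of i · max(k−i, P[k−i]); the inner max lets the remainder stay uncut if that's better.
P[2] = 1×max(1,0) = 1×1 = 1
P[3] = 1×max(2,1) = 1×2 = 2
P[4] = 2×max(2,1) = 2×2 = 4
P[5] = 2×max(3,2) = 2×3 = 6
P[6] = 3×max(3,2) = 3×3 = 9
One optimal split: 3 + 3; product 3×3 = 9.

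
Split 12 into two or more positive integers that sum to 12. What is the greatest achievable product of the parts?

Let g[k] be the best product for length k (with at least one cut). For each first piece i, the rest contributes max(k−i, g[k−i]).
Small cases: g[2]=1, g[3]=2, g[4]=4, g[5]=6, g[6]=9.
g[7] = 2*max(5,6) = 2*6 = 12
g[8] = 2*max(6,9) = 2*9 = 18
g[9] = 3*max(6,9) = 3*9 = 27
g[10] = 2*max(8,18) = 2*18 = 36
g[11] = 2*max(9,27) = 2*27 = 54
g[12] = 3*max(9,27) = 3*27 = 81
One optimal split: 3 + 3 + 3 + 3; product 3*3*3*3 = 81.

81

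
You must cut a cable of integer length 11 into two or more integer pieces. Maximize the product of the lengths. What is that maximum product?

Define m[k] = max over 1≤i<k of i · max(k−i, m[k−i]); the inner max lets the remainder stay uncut if that's better.
m[2] = 1·max(1,0) = 1·1 = 1
m[3] = 1·max(2,1) = 1·2 = 2
m[4] = 2·max(2,1) = 2·2 = 4
m[5] = 2·max(3,2) = 2·3 = 6
m[6] = 3·max(3,2) = 3·3 = 9
m[7] = 2·max(5,6) = 2·6 = 12
m[8] = 2·max(6,9) = 2·9 = 18
m[9] = 3·max(6,9) = 3·9 = 27
m[10] = 2·max(8,18) = 2·18 = 36
m[11] = 2·max(9,27) = 2·27 = 54
One optimal split: 3 + 3 + 3 + 2; product 3·3·3·2 = 54.

54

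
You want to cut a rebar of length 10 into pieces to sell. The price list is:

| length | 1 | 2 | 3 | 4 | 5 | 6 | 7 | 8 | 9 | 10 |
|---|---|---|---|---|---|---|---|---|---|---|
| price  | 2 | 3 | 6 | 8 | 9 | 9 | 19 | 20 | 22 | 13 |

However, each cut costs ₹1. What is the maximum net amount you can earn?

Consider every possible first cut. v[k] is the best of p[i]+v[k−i] over all sellable i≤k, charging 1 whenever i<k.
v[1] = 2
v[2] = 3  (first piece 1, then v[1]=2)
v[3] = 6
v[4] = 8
v[5] = 9  (first piece 1, then v[4]=8)
v[6] = 11  (first piece 3, then v[3]=6)
v[7] = 19
v[8] = 20  (first piece 1, then v[7]=19)
v[9] = 22
v[10] = 24  (first piece 3, then v[7]=19)
One optimal plan: pieces 7 + 3 (1 cut) → ₹25 − ₹1 = ₹24.

24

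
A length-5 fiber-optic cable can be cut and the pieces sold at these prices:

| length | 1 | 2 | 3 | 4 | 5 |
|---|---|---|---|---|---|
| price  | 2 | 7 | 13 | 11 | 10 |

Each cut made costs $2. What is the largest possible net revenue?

Consider every possible first cut. r[k] is the best of p[i]+r[k−i] over all sellable i≤k, charging 2 whenever i<k.
r[1] = 2
r[2] = 7
r[3] = 13
r[4] = 13  (first piece 1, then r[3]=13)
r[5] = 18  (first piece 2, then r[3]=13)
One optimal plan: pieces 3 + 2 (1 cut) → $20 − $2 = $18.

18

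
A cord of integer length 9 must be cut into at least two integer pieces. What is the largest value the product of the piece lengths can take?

27

Define m[k] = max over 1≤i<k of i · max(k−i, m[k−i]); the inner max lets the remainder stay uncut if that's better.
m[2] = 1*max(1,0) = 1*1 = 1
m[3] = 1*max(2,1) = 1*2 = 2
m[4] = 2*max(2,1) = 2*2 = 4
m[5] = 2*max(3,2) = 2*3 = 6
m[6] = 3*max(3,2) = 3*3 = 9
m[7] = 2*max(5,6) = 2*6 = 12
m[8] = 2*max(6,9) = 2*9 = 18
m[9] = 3*max(6,9) = 3*9 = 27
One optimal split: 3 + 3 + 3; product 3*3*3 = 27.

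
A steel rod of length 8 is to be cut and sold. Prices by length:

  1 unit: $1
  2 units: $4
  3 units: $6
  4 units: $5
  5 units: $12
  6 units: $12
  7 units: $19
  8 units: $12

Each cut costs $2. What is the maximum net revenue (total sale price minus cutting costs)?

Build v[k] bottom-up: v[k] = max over allowed piece i of (p[i] + v[k−i]) − 2 per cut.
v[1] = 1
v[2] = 4
v[3] = 6
v[4] = 6  (first piece 2, then v[2]=4)
v[5] = 12
v[6] = 12
v[7] = 19
v[8] = 18  (first piece 1, then v[7]=19)
One optimal plan: pieces 7 + 1 (1 cut) → $20 − $2 = $18.

18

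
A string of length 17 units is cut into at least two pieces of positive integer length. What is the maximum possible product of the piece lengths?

486

Let g[k] be the best product for length k (with at least one cut). For each first piece i, the rest contributes max(k−i, g[k−i]).
g[2] = 1×max(1,0) = 1×1 = 1
g[3] = max(1×2, 2×1) = 2
g[4] = max(1×3, 2×2, 3×1) = 4
g[5] = max(1×4, 2×3, 3×2, 4×1) = 6
g[6] = max(1×6, 2×4, 3×3, 4×2, 5×1) = 9
g[7] = max(1×9, 2×6, 3×4, 4×3, 5×2, 6×1) = 12
g[8] = max(1×12, 2×9, 3×6, …, 6×2, 7×1) = 18
g[9] = max(1×18, 2×12, 3×9, …, 7×2, 8×1) = 27
g[10] = max(1×27, 2×18, 3×12, …, 8×2, 9×1) = 36
g[11] = max(1×36, 2×27, 3×18, …, 9×2, 10×1) = 54
g[12] = max(1×54, 2×36, 3×27, …, 10×2, 11×1) = 81
g[13] = max(1×81, 2×54, 3×36, …, 11×2, 12×1) = 108
g[14] = max(1×108, 2×81, 3×54, …, 12×2, 13×1) = 162
g[15] = max(1×162, 2×108, 3×81, …, 13×2, 14×1) = 243
g[16] = max(1×243, 2×162, 3×108, …, 14×2, 15×1) = 324
g[17] = max(1×324, 2×243, 3×162, …, 15×2, 16×1) = 486
One optimal split: 3 + 3 + 3 + 3 + 3 + 2; product 3×3×3×3×3×2 = 486.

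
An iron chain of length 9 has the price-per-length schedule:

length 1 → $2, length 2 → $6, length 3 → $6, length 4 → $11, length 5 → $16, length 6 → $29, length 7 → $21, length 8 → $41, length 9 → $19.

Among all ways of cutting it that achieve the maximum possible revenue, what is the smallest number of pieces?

2

Consider every possible first cut. r[k] is the best of p[i]+r[k−i] over all sellable i≤k.
r[1] = 2
r[2] = max(2+2, 6+0) = 6
r[3] = max(2+6, 6+2, 6+0) = 8
r[4] = max(2+8, 6+6, 6+2, 11+0) = 12
r[5] = max(2+12, 6+8, 6+6, 11+2, 16+0) = 16
r[6] = max(2+16, 6+12, 6+8, 11+6, 16+2, 29+0) = 29
r[7] = max(2+29, 6+16, 6+12, …, 29+2, 21+0) = 31
r[8] = max(2+31, 6+29, 6+16, …, 21+2, 41+0) = 41
r[9] = max(2+41, 6+31, 6+29, …, 41+2, 19+0) = 43
Maximum revenue is $43.
Now minimize piece count subject to staying optimal: for each k, pieces[k] = 1 + min over i with p[i]+r[k−i]=r[k] of pieces[k−i].
pieces[6] = 1
pieces[7] = 2
pieces[8] = 1
pieces[9] = 2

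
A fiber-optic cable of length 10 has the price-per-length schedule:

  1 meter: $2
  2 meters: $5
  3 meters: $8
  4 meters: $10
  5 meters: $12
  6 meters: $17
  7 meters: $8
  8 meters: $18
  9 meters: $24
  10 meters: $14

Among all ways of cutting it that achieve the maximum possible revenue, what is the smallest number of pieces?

Let r[k] be the best obtainable value from length k. For each k, try every first piece i and keep the best of price[i] + r[k−i].
r[1] = 2
r[2] = 5
r[3] = 8
r[4] = 10  (first piece 1, then r[3]=8)
r[5] = 13  (first piece 2, then r[3]=8)
r[6] = 17
r[7] = 19  (first piece 1, then r[6]=17)
r[8] = 22  (first piece 2, then r[6]=17)
r[9] = 25  (first piece 3, then r[6]=17)
r[10] = 27  (first piece 1, then r[9]=25)
Maximum revenue is $27.
Now minimize piece count subject to staying optimal: for each k, pieces[k] = 1 + min over i with p[i]+r[k−i]=r[k] of pieces[k−i].
pieces[7] = 2
pieces[8] = 2
pieces[9] = 2
pieces[10] = 2

2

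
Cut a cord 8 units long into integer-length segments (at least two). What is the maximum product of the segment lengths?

18

Let prod[k] be the best product for length k (with at least one cut). For each first piece i, the rest contributes max(k−i, prod[k−i]).
prod[2] = 1×max(1,0) = 1×1 = 1
prod[3] = 1×max(2,1) = 1×2 = 2
prod[4] = 2×max(2,1) = 2×2 = 4
prod[5] = 2×max(3,2) = 2×3 = 6
prod[6] = 3×max(3,2) = 3×3 = 9
prod[7] = 2×max(5,6) = 2×6 = 12
prod[8] = 2×max(6,9) = 2×9 = 18
One optimal split: 3 + 3 + 2; product 3×3×2 = 18.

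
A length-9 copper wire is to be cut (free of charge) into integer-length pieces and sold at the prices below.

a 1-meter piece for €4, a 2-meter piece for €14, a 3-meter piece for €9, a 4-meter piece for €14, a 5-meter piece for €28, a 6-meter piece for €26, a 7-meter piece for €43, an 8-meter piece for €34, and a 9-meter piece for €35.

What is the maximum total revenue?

60

Build best[k] bottom-up: best[k] = max over allowed piece i of (p[i] + best[k−i]).
best[1] = 4
best[2] = 14
best[3] = 18  (first piece 1, then best[2]=14)
best[4] = 28  (first piece 2, then best[2]=14)
best[5] = 32  (first piece 1, then best[4]=28)
best[6] = 42  (first piece 2, then best[4]=28)
best[7] = 46  (first piece 1, then best[6]=42)
best[8] = 56  (first piece 2, then best[6]=42)
best[9] = 60  (first piece 1, then best[8]=56)
One optimal cutting: 2 + 2 + 2 + 2 + 1 → €14 + €14 + €14 + €14 + €4 = €60.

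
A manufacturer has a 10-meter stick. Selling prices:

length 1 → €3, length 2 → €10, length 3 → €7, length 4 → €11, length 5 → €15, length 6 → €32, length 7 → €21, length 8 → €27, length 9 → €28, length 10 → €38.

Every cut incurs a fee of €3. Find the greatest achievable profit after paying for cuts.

46

Let net[k] be the best obtainable value from length k. For each k, try every first piece i and keep the best of price[i] + net[k−i] minus the 3 cut fee when i<k.
net[1] = 3
net[2] = max(3+3-3, 10+0) = 10
net[3] = max(3+10-3, 10+3-3, 7+0) = 10
net[4] = max(3+10-3, 10+10-3, 7+3-3, 11+0) = 17
net[5] = max(3+17-3, 10+10-3, 7+10-3, 11+3-3, 15+0) = 17
net[6] = max(3+17-3, 10+17-3, 7+10-3, 11+10-3, 15+3-3, 32+0) = 32
net[7] = max(3+32-3, 10+17-3, 7+17-3, …, 32+3-3, 21+0) = 32
net[8] = max(3+32-3, 10+32-3, 7+17-3, …, 21+3-3, 27+0) = 39
net[9] = max(3+39-3, 10+32-3, 7+32-3, …, 27+3-3, 28+0) = 39
net[10] = max(3+39-3, 10+39-3, 7+32-3, …, 28+3-3, 38+0) = 46
One optimal plan: pieces 6 + 2 + 2 (2 cuts) → €52 − €6 = €46.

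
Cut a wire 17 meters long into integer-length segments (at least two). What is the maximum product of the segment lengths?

486

Let f[k] be the best product for length k (with at least one cut). For each first piece i, the rest contributes max(k−i, f[k−i]).
f[2] = 1×max(1,0) = 1×1 = 1
f[3] = max(1×2, 2×1) = 2
f[4] = max(1×3, 2×2, 3×1) = 4
f[5] = max(1×4, 2×3, 3×2, 4×1) = 6
f[6] = max(1×6, 2×4, 3×3, 4×2, 5×1) = 9
f[7] = max(1×9, 2×6, 3×4, 4×3, 5×2, 6×1) = 12
f[8] = max(1×12, 2×9, 3×6, …, 6×2, 7×1) = 18
f[9] = max(1×18, 2×12, 3×9, …, 7×2, 8×1) = 27
f[10] = max(1×27, 2×18, 3×12, …, 8×2, 9×1) = 36
f[11] = max(1×36, 2×27, 3×18, …, 9×2, 10×1) = 54
f[12] = max(1×54, 2×36, 3×27, …, 10×2, 11×1) = 81
f[13] = max(1×81, 2×54, 3×36, …, 11×2, 12×1) = 108
f[14] = max(1×108, 2×81, 3×54, …, 12×2, 13×1) = 162
f[15] = max(1×162, 2×108, 3×81, …, 13×2, 14×1) = 243
f[16] = max(1×243, 2×162, 3×108, …, 14×2, 15×1) = 324
f[17] = max(1×324, 2×243, 3×162, …, 15×2, 16×1) = 486
One optimal split: 3 + 3 + 3 + 3 + 3 + 2; product 3×3×3×3×3×2 = 486.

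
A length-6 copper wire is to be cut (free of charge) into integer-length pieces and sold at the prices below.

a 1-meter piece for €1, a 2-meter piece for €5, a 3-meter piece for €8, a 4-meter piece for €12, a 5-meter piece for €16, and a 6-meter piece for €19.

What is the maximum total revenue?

19

Let r[k] be the best obtainable value from length k. For each k, try every first piece i and keep the best of price[i] + r[k−i].
r[1] = 1
r[2] = max(1+1, 5+0) = 5
r[3] = max(1+5, 5+1, 8+0) = 8
r[4] = max(1+8, 5+5, 8+1, 12+0) = 12
r[5] = max(1+12, 5+8, 8+5, 12+1, 16+0) = 16
r[6] = max(1+16, 5+12, 8+8, 12+5, 16+1, 19+0) = 19
Best is to sell the whole 6-meter piece uncut for €19.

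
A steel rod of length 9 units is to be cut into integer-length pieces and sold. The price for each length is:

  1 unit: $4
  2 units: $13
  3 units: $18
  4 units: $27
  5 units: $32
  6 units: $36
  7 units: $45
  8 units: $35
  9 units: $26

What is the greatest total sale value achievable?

Build R[k] bottom-up: R[k] = max over allowed piece i of (p[i] + R[k−i]).
R[1] = 4
R[2] = 13
R[3] = 18
R[4] = 27
R[5] = 32
R[6] = 40  (first piece 2, then R[4]=27)
R[7] = 45  (first piece 2, then R[5]=32)
R[8] = 54  (first piece 4, then R[4]=27)
R[9] = 59  (first piece 4, then R[5]=32)
One optimal cutting: 5 + 4 → $32 + $27 = $59.

59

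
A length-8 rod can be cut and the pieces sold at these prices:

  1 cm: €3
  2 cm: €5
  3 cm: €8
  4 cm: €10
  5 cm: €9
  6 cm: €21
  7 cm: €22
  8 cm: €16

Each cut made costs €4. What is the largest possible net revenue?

22

Build net[k] bottom-up: net[k] = max over allowed piece i of (p[i] + net[k−i]) − 4 per cut.
net[1] = 3
net[2] = 5
net[3] = 8
net[4] = 10
net[5] = 9  (first piece 1, then net[4]=10)
net[6] = 21
net[7] = 22
net[8] = 22  (first piece 2, then net[6]=21)
One optimal plan: pieces 6 + 2 (1 cut) → €26 − €4 = €22.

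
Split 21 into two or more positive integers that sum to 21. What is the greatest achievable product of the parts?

2187

Define g[k] = max over 1≤i<k of i · max(k−i, g[k−i]); the inner max lets the remainder stay uncut if that's better.
g[2] = 1*max(1,0) = 1*1 = 1
g[3] = max(1*2, 2*1) = 2
g[4] = max(1*3, 2*2, 3*1) = 4
g[5] = max(1*4, 2*3, 3*2, 4*1) = 6
g[6] = max(1*6, 2*4, 3*3, 4*2, 5*1) = 9
g[7] = max(1*9, 2*6, 3*4, 4*3, 5*2, 6*1) = 12
g[8] = max(1*12, 2*9, 3*6, …, 6*2, 7*1) = 18
g[9] = max(1*18, 2*12, 3*9, …, 7*2, 8*1) = 27
g[10] = max(1*27, 2*18, 3*12, …, 8*2, 9*1) = 36
g[11] = max(1*36, 2*27, 3*18, …, 9*2, 10*1) = 54
g[12] = max(1*54, 2*36, 3*27, …, 10*2, 11*1) = 81
g[13] = max(1*81, 2*54, 3*36, …, 11*2, 12*1) = 108
g[14] = max(1*108, 2*81, 3*54, …, 12*2, 13*1) = 162
g[15] = max(1*162, 2*108, 3*81, …, 13*2, 14*1) = 243
g[16] = max(1*243, 2*162, 3*108, …, 14*2, 15*1) = 324
g[17] = max(1*324, 2*243, 3*162, …, 15*2, 16*1) = 486
g[18] = max(1*486, 2*324, 3*243, …, 16*2, 17*1) = 729
g[19] = max(1*729, 2*486, 3*324, …, 17*2, 18*1) = 972
g[20] = max(1*972, 2*729, 3*486, …, 18*2, 19*1) = 1458
g[21] = max(1*1458, 2*972, 3*729, …, 19*2, 20*1) = 2187
One optimal split: 3 + 3 + 3 + 3 + 3 + 3 + 3; product 3*3*3*3*3*3*3 = 2187.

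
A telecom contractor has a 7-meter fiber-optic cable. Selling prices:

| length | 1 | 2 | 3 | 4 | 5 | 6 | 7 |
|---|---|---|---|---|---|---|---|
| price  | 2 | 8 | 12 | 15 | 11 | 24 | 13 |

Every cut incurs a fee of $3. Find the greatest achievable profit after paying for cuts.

Consider every possible first cut. v[k] is the best of p[i]+v[k−i] over all sellable i≤k, charging 3 whenever i<k.
v[1] = 2
v[2] = max(2+2-3, 8+0) = 8
v[3] = max(2+8-3, 8+2-3, 12+0) = 12
v[4] = max(2+12-3, 8+8-3, 12+2-3, 15+0) = 15
v[5] = max(2+15-3, 8+12-3, 12+8-3, 15+2-3, 11+0) = 17
v[6] = max(2+17-3, 8+15-3, 12+12-3, 15+8-3, 11+2-3, 24+0) = 24
v[7] = max(2+24-3, 8+17-3, 12+15-3, …, 24+2-3, 13+0) = 24
One optimal plan: pieces 4 + 3 (1 cut) → $27 − $3 = $24.

24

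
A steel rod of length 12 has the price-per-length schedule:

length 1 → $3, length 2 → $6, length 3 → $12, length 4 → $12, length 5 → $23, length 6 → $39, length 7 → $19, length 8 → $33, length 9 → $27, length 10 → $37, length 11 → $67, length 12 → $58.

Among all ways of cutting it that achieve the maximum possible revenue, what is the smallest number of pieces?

2

Build r[k] bottom-up: r[k] = max over allowed piece i of (p[i] + r[k−i]).
r[1] = 3
r[2] = max(3+3, 6+0) = 6
r[3] = max(3+6, 6+3, 12+0) = 12
r[4] = max(3+12, 6+6, 12+3, 12+0) = 15
r[5] = max(3+15, 6+12, 12+6, 12+3, 23+0) = 23
r[6] = max(3+23, 6+15, 12+12, 12+6, 23+3, 39+0) = 39
r[7] = max(3+39, 6+23, 12+15, …, 39+3, 19+0) = 42
r[8] = max(3+42, 6+39, 12+23, …, 19+3, 33+0) = 45
r[9] = max(3+45, 6+42, 12+39, …, 33+3, 27+0) = 51
r[10] = max(3+51, 6+45, 12+42, …, 27+3, 37+0) = 54
r[11] = max(3+54, 6+51, 12+45, …, 37+3, 67+0) = 67
r[12] = max(3+67, 6+54, 12+51, …, 67+3, 58+0) = 78
Maximum revenue is $78.
Now minimize piece count subject to staying optimal: for each k, pieces[k] = 1 + min over i with p[i]+r[k−i]=r[k] of pieces[k−i].
pieces[9] = 2
pieces[10] = 3
pieces[11] = 1
pieces[12] = 2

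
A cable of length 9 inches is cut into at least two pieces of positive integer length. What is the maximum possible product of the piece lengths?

27

Fill prod[k] for k=2..9: at each k try every first piece i and multiply by the better of (k−i) uncut or prod[k−i].
prod[2] = 1×max(1,0) = 1×1 = 1
prod[3] = 1×max(2,1) = 1×2 = 2
prod[4] = 2×max(2,1) = 2×2 = 4
prod[5] = 2×max(3,2) = 2×3 = 6
prod[6] = 3×max(3,2) = 3×3 = 9
prod[7] = 2×max(5,6) = 2×6 = 12
prod[8] = 2×max(6,9) = 2×9 = 18
prod[9] = 3×max(6,9) = 3×9 = 27
One optimal split: 3 + 3 + 3; product 3×3×3 = 27.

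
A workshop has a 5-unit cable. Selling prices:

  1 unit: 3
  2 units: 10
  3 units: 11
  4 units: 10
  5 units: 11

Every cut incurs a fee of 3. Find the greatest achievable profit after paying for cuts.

Build v[k] bottom-up: v[k] = max over allowed piece i of (p[i] + v[k−i]) − 3 per cut.
v[1] = 3
v[2] = max(3+3-3, 10+0) = 10
v[3] = max(3+10-3, 10+3-3, 11+0) = 11
v[4] = max(3+11-3, 10+10-3, 11+3-3, 10+0) = 17
v[5] = max(3+17-3, 10+11-3, 11+10-3, 10+3-3, 11+0) = 18
One optimal plan: pieces 3 + 2 (1 cut) → 21 − 3 = 18.

18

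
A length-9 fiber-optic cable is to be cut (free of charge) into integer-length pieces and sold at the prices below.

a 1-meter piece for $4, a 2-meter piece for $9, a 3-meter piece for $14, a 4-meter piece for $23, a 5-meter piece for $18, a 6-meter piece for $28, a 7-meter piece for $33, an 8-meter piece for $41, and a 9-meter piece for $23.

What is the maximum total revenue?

50

Let R[k] be the best obtainable value from length k. For each k, try every first piece i and keep the best of price[i] + R[k−i].
R[1] = 4
R[2] = 9
R[3] = 14
R[4] = 23
R[5] = 27  (first piece 1, then R[4]=23)
R[6] = 32  (first piece 2, then R[4]=23)
R[7] = 37  (first piece 3, then R[4]=23)
R[8] = 46  (first piece 4, then R[4]=23)
R[9] = 50  (first piece 1, then R[8]=46)
One optimal cutting: 4 + 4 + 1 → $23 + $23 + $4 = $50.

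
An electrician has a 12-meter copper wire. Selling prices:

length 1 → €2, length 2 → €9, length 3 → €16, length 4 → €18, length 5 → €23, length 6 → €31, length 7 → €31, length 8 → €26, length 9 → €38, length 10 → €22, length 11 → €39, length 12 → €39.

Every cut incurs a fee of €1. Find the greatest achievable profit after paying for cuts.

61

Let net[k] be the best obtainable value from length k. For each k, try every first piece i and keep the best of price[i] + net[k−i] minus the 1 cut fee when i<k.
net[1] = 2
net[2] = 9
net[3] = 16
net[4] = 18
net[5] = 24  (first piece 2, then net[3]=16)
net[6] = 31  (first piece 3, then net[3]=16)
net[7] = 33  (first piece 3, then net[4]=18)
net[8] = 39  (first piece 2, then net[6]=31)
net[9] = 46  (first piece 3, then net[6]=31)
net[10] = 48  (first piece 3, then net[7]=33)
net[11] = 54  (first piece 2, then net[9]=46)
net[12] = 61  (first piece 3, then net[9]=46)
One optimal plan: pieces 3 + 3 + 3 + 3 (3 cuts) → €64 − €3 = €61.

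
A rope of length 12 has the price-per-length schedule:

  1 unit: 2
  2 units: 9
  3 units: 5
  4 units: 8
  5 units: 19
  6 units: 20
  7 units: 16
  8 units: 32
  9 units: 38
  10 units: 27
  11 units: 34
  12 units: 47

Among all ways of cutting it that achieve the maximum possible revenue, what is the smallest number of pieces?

Consider every possible first cut. r[k] is the best of p[i]+r[k−i] over all sellable i≤k.
r[1] = 2
r[2] = max(2+2, 9+0) = 9
r[3] = max(2+9, 9+2, 5+0) = 11
r[4] = max(2+11, 9+9, 5+2, 8+0) = 18
r[5] = max(2+18, 9+11, 5+9, 8+2, 19+0) = 20
r[6] = max(2+20, 9+18, 5+11, 8+9, 19+2, 20+0) = 27
r[7] = max(2+27, 9+20, 5+18, …, 20+2, 16+0) = 29
r[8] = max(2+29, 9+27, 5+20, …, 16+2, 32+0) = 36
r[9] = max(2+36, 9+29, 5+27, …, 32+2, 38+0) = 38
r[10] = max(2+38, 9+36, 5+29, …, 38+2, 27+0) = 45
r[11] = max(2+45, 9+38, 5+36, …, 27+2, 34+0) = 47
r[12] = max(2+47, 9+45, 5+38, …, 34+2, 47+0) = 54
Maximum revenue is 54.
Now minimize piece count subject to staying optimal: for each k, pieces[k] = 1 + min over i with p[i]+r[k−i]=r[k] of pieces[k−i].
pieces[9] = 1
pieces[10] = 5
pieces[11] = 2
pieces[12] = 6

6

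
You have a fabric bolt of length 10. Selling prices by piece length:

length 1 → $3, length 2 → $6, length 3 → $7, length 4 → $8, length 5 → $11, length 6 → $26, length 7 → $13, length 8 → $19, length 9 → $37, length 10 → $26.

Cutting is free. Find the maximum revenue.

Consider every possible first cut. r[k] is the best of p[i]+r[k−i] over all sellable i≤k.
r[1] = 3
r[2] = max(3+3, 6+0) = 6
r[3] = max(3+6, 6+3, 7+0) = 9
r[4] = max(3+9, 6+6, 7+3, 8+0) = 12
r[5] = max(3+12, 6+9, 7+6, 8+3, 11+0) = 15
r[6] = max(3+15, 6+12, 7+9, 8+6, 11+3, 26+0) = 26
r[7] = max(3+26, 6+15, 7+12, …, 26+3, 13+0) = 29
r[8] = max(3+29, 6+26, 7+15, …, 13+3, 19+0) = 32
r[9] = max(3+32, 6+29, 7+26, …, 19+3, 37+0) = 37
r[10] = max(3+37, 6+32, 7+29, …, 37+3, 26+0) = 40
One optimal cutting: 9 + 1 → $37 + $3 = $40.

40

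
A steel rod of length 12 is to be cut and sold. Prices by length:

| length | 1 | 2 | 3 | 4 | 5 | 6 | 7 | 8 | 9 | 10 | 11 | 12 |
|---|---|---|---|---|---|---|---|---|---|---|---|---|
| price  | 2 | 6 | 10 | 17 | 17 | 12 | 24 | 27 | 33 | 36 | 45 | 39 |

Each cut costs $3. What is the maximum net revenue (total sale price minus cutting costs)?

Build r[k] bottom-up: r[k] = max over allowed piece i of (p[i] + r[k−i]) − 3 per cut.
r[1] = 2
r[2] = 6
r[3] = 10
r[4] = 17
r[5] = 17
r[6] = 20  (first piece 2, then r[4]=17)
r[7] = 24  (first piece 3, then r[4]=17)
r[8] = 31  (first piece 4, then r[4]=17)
r[9] = 33
r[10] = 36
r[11] = 45
r[12] = 45  (first piece 4, then r[8]=31)
One optimal plan: pieces 4 + 4 + 4 (2 cuts) → $51 − $6 = $45.

45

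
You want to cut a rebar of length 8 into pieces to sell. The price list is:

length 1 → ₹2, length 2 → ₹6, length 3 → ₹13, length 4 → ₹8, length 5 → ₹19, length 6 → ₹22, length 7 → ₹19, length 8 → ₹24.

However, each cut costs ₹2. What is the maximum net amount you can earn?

Consider every possible first cut. r[k] is the best of p[i]+r[k−i] over all sellable i≤k, charging 2 whenever i<k.
r[1] = 2
r[2] = max(2+2-2, 6+0) = 6
r[3] = max(2+6-2, 6+2-2, 13+0) = 13
r[4] = max(2+13-2, 6+6-2, 13+2-2, 8+0) = 13
r[5] = max(2+13-2, 6+13-2, 13+6-2, 8+2-2, 19+0) = 19
r[6] = max(2+19-2, 6+13-2, 13+13-2, 8+6-2, 19+2-2, 22+0) = 24
r[7] = max(2+24-2, 6+19-2, 13+13-2, …, 22+2-2, 19+0) = 24
r[8] = max(2+24-2, 6+24-2, 13+19-2, …, 19+2-2, 24+0) = 30
One optimal plan: pieces 5 + 3 (1 cut) → ₹32 − ₹2 = ₹30.

30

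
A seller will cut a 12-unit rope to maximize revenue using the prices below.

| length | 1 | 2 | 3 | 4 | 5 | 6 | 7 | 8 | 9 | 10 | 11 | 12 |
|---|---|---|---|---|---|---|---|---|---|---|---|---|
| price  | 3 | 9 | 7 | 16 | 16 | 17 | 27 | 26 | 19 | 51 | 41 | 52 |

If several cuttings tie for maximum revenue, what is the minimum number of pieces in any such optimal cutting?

2

Consider every possible first cut. r[k] is the best of p[i]+r[k−i] over all sellable i≤k.
r[1] = 3
r[2] = max(3+3, 9+0) = 9
r[3] = max(3+9, 9+3, 7+0) = 12
r[4] = max(3+12, 9+9, 7+3, 16+0) = 18
r[5] = max(3+18, 9+12, 7+9, 16+3, 16+0) = 21
r[6] = max(3+21, 9+18, 7+12, 16+9, 16+3, 17+0) = 27
r[7] = max(3+27, 9+21, 7+18, …, 17+3, 27+0) = 30
r[8] = max(3+30, 9+27, 7+21, …, 27+3, 26+0) = 36
r[9] = max(3+36, 9+30, 7+27, …, 26+3, 19+0) = 39
r[10] = max(3+39, 9+36, 7+30, …, 19+3, 51+0) = 51
r[11] = max(3+51, 9+39, 7+36, …, 51+3, 41+0) = 54
r[12] = max(3+54, 9+51, 7+39, …, 41+3, 52+0) = 60
Maximum revenue is €60.
Now minimize piece count subject to staying optimal: for each k, pieces[k] = 1 + min over i with p[i]+r[k−i]=r[k] of pieces[k−i].
pieces[9] = 5
pieces[10] = 1
pieces[11] = 2
pieces[12] = 2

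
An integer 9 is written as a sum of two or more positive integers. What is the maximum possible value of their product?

Fill g[k] for k=2..9: at each k try every first piece i and multiply by the better of (k−i) uncut or g[k−i].
g[2] = 1*max(1,0) = 1*1 = 1
g[3] = 1*max(2,1) = 1*2 = 2
g[4] = 2*max(2,1) = 2*2 = 4
g[5] = 2*max(3,2) = 2*3 = 6
g[6] = 3*max(3,2) = 3*3 = 9
g[7] = 2*max(5,6) = 2*6 = 12
g[8] = 2*max(6,9) = 2*9 = 18
g[9] = 3*max(6,9) = 3*9 = 27
One optimal split: 3 + 3 + 3; product 3*3*3 = 27.

27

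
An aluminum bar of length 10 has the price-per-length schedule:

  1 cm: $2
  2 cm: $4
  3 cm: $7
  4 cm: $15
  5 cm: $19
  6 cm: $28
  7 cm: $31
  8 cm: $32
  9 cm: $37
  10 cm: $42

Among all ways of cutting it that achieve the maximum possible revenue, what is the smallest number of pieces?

Consider every possible first cut. r[k] is the best of p[i]+r[k−i] over all sellable i≤k.
r[1] = 2
r[2] = max(2+2, 4+0) = 4
r[3] = max(2+4, 4+2, 7+0) = 7
r[4] = max(2+7, 4+4, 7+2, 15+0) = 15
r[5] = max(2+15, 4+7, 7+4, 15+2, 19+0) = 19
r[6] = max(2+19, 4+15, 7+7, 15+4, 19+2, 28+0) = 28
r[7] = max(2+28, 4+19, 7+15, …, 28+2, 31+0) = 31
r[8] = max(2+31, 4+28, 7+19, …, 31+2, 32+0) = 33
r[9] = max(2+33, 4+31, 7+28, …, 32+2, 37+0) = 37
r[10] = max(2+37, 4+33, 7+31, …, 37+2, 42+0) = 43
Maximum revenue is $43.
Now minimize piece count subject to staying optimal: for each k, pieces[k] = 1 + min over i with p[i]+r[k−i]=r[k] of pieces[k−i].
pieces[7] = 1
pieces[8] = 2
pieces[9] = 1
pieces[10] = 2

2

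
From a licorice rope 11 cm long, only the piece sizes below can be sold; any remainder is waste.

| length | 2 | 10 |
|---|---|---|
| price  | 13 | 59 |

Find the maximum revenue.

Build r[k] bottom-up: r[k] = max over allowed piece i of (p[i] + r[k−i]).
r[1] = 0
r[2] = 13
r[3] = 13
r[4] = 26  (first piece 2, then r[2]=13)
r[5] = 26
r[6] = 39  (first piece 2, then r[4]=26)
r[7] = 39
r[8] = 52  (first piece 2, then r[6]=39)
r[9] = 52
r[10] = 65  (first piece 2, then r[8]=52)
r[11] = 65
One optimal cutting: pieces 2 + 2 + 2 + 2 + 2 with 1 cm of scrap → ¢65.

65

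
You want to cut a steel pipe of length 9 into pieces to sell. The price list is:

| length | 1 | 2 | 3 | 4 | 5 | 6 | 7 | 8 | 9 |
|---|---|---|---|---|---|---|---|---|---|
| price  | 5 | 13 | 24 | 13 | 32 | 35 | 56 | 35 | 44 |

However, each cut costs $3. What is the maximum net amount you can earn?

66

Consider every possible first cut. r[k] is the best of p[i]+r[k−i] over all sellable i≤k, charging 3 whenever i<k.
r[1] = 5
r[2] = max(5+5-3, 13+0) = 13
r[3] = max(5+13-3, 13+5-3, 24+0) = 24
r[4] = max(5+24-3, 13+13-3, 24+5-3, 13+0) = 26
r[5] = max(5+26-3, 13+24-3, 24+13-3, 13+5-3, 32+0) = 34
r[6] = max(5+34-3, 13+26-3, 24+24-3, 13+13-3, 32+5-3, 35+0) = 45
r[7] = max(5+45-3, 13+34-3, 24+26-3, …, 35+5-3, 56+0) = 56
r[8] = max(5+56-3, 13+45-3, 24+34-3, …, 56+5-3, 35+0) = 58
r[9] = max(5+58-3, 13+56-3, 24+45-3, …, 35+5-3, 44+0) = 66
One optimal plan: pieces 7 + 2 (1 cut) → $69 − $3 = $66.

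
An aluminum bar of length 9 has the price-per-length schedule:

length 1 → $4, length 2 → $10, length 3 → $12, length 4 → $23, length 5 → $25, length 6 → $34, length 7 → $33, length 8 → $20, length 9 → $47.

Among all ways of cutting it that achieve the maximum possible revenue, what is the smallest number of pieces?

3

Let r[k] be the best obtainable value from length k. For each k, try every first piece i and keep the best of price[i] + r[k−i].
r[1] = 4
r[2] = max(4+4, 10+0) = 10
r[3] = max(4+10, 10+4, 12+0) = 14
r[4] = max(4+14, 10+10, 12+4, 23+0) = 23
r[5] = max(4+23, 10+14, 12+10, 23+4, 25+0) = 27
r[6] = max(4+27, 10+23, 12+14, 23+10, 25+4, 34+0) = 34
r[7] = max(4+34, 10+27, 12+23, …, 34+4, 33+0) = 38
r[8] = max(4+38, 10+34, 12+27, …, 33+4, 20+0) = 46
r[9] = max(4+46, 10+38, 12+34, …, 20+4, 47+0) = 50
Maximum revenue is $50.
Now minimize piece count subject to staying optimal: for each k, pieces[k] = 1 + min over i with p[i]+r[k−i]=r[k] of pieces[k−i].
pieces[6] = 1
pieces[7] = 2
pieces[8] = 2
pieces[9] = 3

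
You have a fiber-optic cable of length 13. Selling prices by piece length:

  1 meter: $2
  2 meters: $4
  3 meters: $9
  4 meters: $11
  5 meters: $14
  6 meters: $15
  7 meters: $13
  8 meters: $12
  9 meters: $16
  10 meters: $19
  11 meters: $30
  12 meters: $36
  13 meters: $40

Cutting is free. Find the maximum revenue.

40

Build best[k] bottom-up: best[k] = max over allowed piece i of (p[i] + best[k−i]).
best[1] = 2
best[2] = max(2+2, 4+0) = 4
best[3] = max(2+4, 4+2, 9+0) = 9
best[4] = max(2+9, 4+4, 9+2, 11+0) = 11
best[5] = max(2+11, 4+9, 9+4, 11+2, 14+0) = 14
best[6] = max(2+14, 4+11, 9+9, 11+4, 14+2, 15+0) = 18
best[7] = max(2+18, 4+14, 9+11, …, 15+2, 13+0) = 20
best[8] = max(2+20, 4+18, 9+14, …, 13+2, 12+0) = 23
best[9] = max(2+23, 4+20, 9+18, …, 12+2, 16+0) = 27
best[10] = max(2+27, 4+23, 9+20, …, 16+2, 19+0) = 29
best[11] = max(2+29, 4+27, 9+23, …, 19+2, 30+0) = 32
best[12] = max(2+32, 4+29, 9+27, …, 30+2, 36+0) = 36
best[13] = max(2+36, 4+32, 9+29, …, 36+2, 40+0) = 40
Best is to sell the whole 13-meter piece uncut for $40.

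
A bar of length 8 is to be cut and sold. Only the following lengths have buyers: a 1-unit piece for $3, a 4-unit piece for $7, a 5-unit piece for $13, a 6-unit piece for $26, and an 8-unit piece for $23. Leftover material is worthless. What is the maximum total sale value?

Consider every possible first cut. best[k] is the best of p[i]+best[k−i] over all sellable i≤k.
best[1] = 3
best[2] = 6  (first piece 1, then best[1]=3)
best[3] = 9  (first piece 1, then best[2]=6)
best[4] = max(3+9, 7+0) = 12
best[5] = max(3+12, 7+3, 13+0) = 15
best[6] = max(3+15, 7+6, 13+3, 26+0) = 26
best[7] = max(3+26, 7+9, 13+6, 26+3) = 29
best[8] = max(3+29, 7+12, 13+9, 26+6, 23+0) = 32
One optimal cutting: 6 + 1 + 1 → $32.

32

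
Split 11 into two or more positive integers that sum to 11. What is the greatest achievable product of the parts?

54

Let m[k] be the best product for length k (with at least one cut). For each first piece i, the rest contributes max(k−i, m[k−i]).
m[2] = 1*max(1,0) = 1*1 = 1
m[3] = 1*max(2,1) = 1*2 = 2
m[4] = 2*max(2,1) = 2*2 = 4
m[5] = 2*max(3,2) = 2*3 = 6
m[6] = 3*max(3,2) = 3*3 = 9
m[7] = 2*max(5,6) = 2*6 = 12
m[8] = 2*max(6,9) = 2*9 = 18
m[9] = 3*max(6,9) = 3*9 = 27
m[10] = 2*max(8,18) = 2*18 = 36
m[11] = 2*max(9,27) = 2*27 = 54
One optimal split: 3 + 3 + 3 + 2; product 3*3*3*2 = 54.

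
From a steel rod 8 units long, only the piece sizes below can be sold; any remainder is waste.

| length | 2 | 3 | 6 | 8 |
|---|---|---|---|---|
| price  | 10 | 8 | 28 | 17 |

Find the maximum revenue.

Consider every possible first cut. f[k] is the best of p[i]+f[k−i] over all sellable i≤k.
f[1] = 0
f[2] = 10
f[3] = 10
f[4] = 20  (first piece 2, then f[2]=10)
f[5] = 20
f[6] = 30  (first piece 2, then f[4]=20)
f[7] = 30
f[8] = 40  (first piece 2, then f[6]=30)
One optimal cutting: 2 + 2 + 2 + 2 → $40.

40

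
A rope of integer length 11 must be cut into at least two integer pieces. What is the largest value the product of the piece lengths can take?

54

Define m[k] = max over 1≤i<k of i · max(k−i, m[k−i]); the inner max lets the remainder stay uncut if that's better.
Small cases: m[2]=1, m[3]=2, m[4]=4, m[5]=6, m[6]=9.
m[7] = 2×max(5,6) = 2×6 = 12
m[8] = 2×max(6,9) = 2×9 = 18
m[9] = 3×max(6,9) = 3×9 = 27
m[10] = 2×max(8,18) = 2×18 = 36
m[11] = 2×max(9,27) = 2×27 = 54
One optimal split: 3 + 3 + 3 + 2; product 3×3×3×2 = 54.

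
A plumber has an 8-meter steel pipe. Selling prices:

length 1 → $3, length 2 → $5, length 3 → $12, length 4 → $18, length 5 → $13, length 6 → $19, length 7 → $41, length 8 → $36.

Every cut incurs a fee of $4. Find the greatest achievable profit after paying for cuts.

Consider every possible first cut. v[k] is the best of p[i]+v[k−i] over all sellable i≤k, charging 4 whenever i<k.
v[1] = 3
v[2] = 5
v[3] = 12
v[4] = 18
v[5] = 17  (first piece 1, then v[4]=18)
v[6] = 20  (first piece 3, then v[3]=12)
v[7] = 41
v[8] = 40  (first piece 1, then v[7]=41)
One optimal plan: pieces 7 + 1 (1 cut) → $44 − $4 = $40.

40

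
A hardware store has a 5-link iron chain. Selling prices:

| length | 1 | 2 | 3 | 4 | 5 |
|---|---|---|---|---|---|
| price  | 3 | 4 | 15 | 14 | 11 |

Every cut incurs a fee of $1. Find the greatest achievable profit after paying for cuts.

Build net[k] bottom-up: net[k] = max over allowed piece i of (p[i] + net[k−i]) − 1 per cut.
net[1] = 3
net[2] = 5  (first piece 1, then net[1]=3)
net[3] = 15
net[4] = 17  (first piece 1, then net[3]=15)
net[5] = 19  (first piece 1, then net[4]=17)
One optimal plan: pieces 3 + 1 + 1 (2 cuts) → $21 − $2 = $19.

19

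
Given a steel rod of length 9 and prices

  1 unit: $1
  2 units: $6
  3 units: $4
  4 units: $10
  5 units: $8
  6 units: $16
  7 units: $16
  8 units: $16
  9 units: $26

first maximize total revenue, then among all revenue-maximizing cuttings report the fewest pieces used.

1

Consider every possible first cut. r[k] is the best of p[i]+r[k−i] over all sellable i≤k.
r[1] = 1
r[2] = max(1+1, 6+0) = 6
r[3] = max(1+6, 6+1, 4+0) = 7
r[4] = max(1+7, 6+6, 4+1, 10+0) = 12
r[5] = max(1+12, 6+7, 4+6, 10+1, 8+0) = 13
r[6] = max(1+13, 6+12, 4+7, 10+6, 8+1, 16+0) = 18
r[7] = max(1+18, 6+13, 4+12, …, 16+1, 16+0) = 19
r[8] = max(1+19, 6+18, 4+13, …, 16+1, 16+0) = 24
r[9] = max(1+24, 6+19, 4+18, …, 16+1, 26+0) = 26
Maximum revenue is $26.
Now minimize piece count subject to staying optimal: for each k, pieces[k] = 1 + min over i with p[i]+r[k−i]=r[k] of pieces[k−i].
pieces[6] = 3
pieces[7] = 4
pieces[8] = 4
pieces[9] = 1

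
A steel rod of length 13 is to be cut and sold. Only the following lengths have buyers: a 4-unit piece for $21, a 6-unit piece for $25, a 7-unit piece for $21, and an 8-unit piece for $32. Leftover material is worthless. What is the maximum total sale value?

63

Let r[k] be the best obtainable value from length k. For each k, try every first piece i and keep the best of price[i] + r[k−i].
r[1] = 0
r[2] = 0
r[3] = 0
r[4] = 21
r[5] = 21
r[6] = 25
r[7] = 25
r[8] = 42  (first piece 4, then r[4]=21)
r[9] = 42
r[10] = 46  (first piece 4, then r[6]=25)
r[11] = 46
r[12] = 63  (first piece 4, then r[8]=42)
r[13] = 63
One optimal cutting: pieces 4 + 4 + 4 with 1 unit of scrap → $63.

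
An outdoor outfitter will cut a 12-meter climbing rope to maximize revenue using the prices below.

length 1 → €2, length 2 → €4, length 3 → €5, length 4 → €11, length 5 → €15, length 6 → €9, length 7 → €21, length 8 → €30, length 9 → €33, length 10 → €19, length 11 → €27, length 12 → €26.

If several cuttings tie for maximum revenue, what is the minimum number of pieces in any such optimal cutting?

Consider every possible first cut. r[k] is the best of p[i]+r[k−i] over all sellable i≤k.
r[1] = 2
r[2] = max(2+2, 4+0) = 4
r[3] = max(2+4, 4+2, 5+0) = 6
r[4] = max(2+6, 4+4, 5+2, 11+0) = 11
r[5] = max(2+11, 4+6, 5+4, 11+2, 15+0) = 15
r[6] = max(2+15, 4+11, 5+6, 11+4, 15+2, 9+0) = 17
r[7] = max(2+17, 4+15, 5+11, …, 9+2, 21+0) = 21
r[8] = max(2+21, 4+17, 5+15, …, 21+2, 30+0) = 30
r[9] = max(2+30, 4+21, 5+17, …, 30+2, 33+0) = 33
r[10] = max(2+33, 4+30, 5+21, …, 33+2, 19+0) = 35
r[11] = max(2+35, 4+33, 5+30, …, 19+2, 27+0) = 37
r[12] = max(2+37, 4+35, 5+33, …, 27+2, 26+0) = 41
Maximum revenue is €41.
Now minimize piece count subject to staying optimal: for each k, pieces[k] = 1 + min over i with p[i]+r[k−i]=r[k] of pieces[k−i].
pieces[9] = 1
pieces[10] = 2
pieces[11] = 2
pieces[12] = 2

2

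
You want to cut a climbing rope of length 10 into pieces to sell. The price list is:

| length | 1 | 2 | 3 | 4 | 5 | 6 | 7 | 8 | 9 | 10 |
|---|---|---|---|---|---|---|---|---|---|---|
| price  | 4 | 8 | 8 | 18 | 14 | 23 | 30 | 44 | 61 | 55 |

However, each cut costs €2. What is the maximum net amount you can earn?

63

Build net[k] bottom-up: net[k] = max over allowed piece i of (p[i] + net[k−i]) − 2 per cut.
net[1] = 4
net[2] = max(4+4-2, 8+0) = 8
net[3] = max(4+8-2, 8+4-2, 8+0) = 10
net[4] = max(4+10-2, 8+8-2, 8+4-2, 18+0) = 18
net[5] = max(4+18-2, 8+10-2, 8+8-2, 18+4-2, 14+0) = 20
net[6] = max(4+20-2, 8+18-2, 8+10-2, 18+8-2, 14+4-2, 23+0) = 24
net[7] = max(4+24-2, 8+20-2, 8+18-2, …, 23+4-2, 30+0) = 30
net[8] = max(4+30-2, 8+24-2, 8+20-2, …, 30+4-2, 44+0) = 44
net[9] = max(4+44-2, 8+30-2, 8+24-2, …, 44+4-2, 61+0) = 61
net[10] = max(4+61-2, 8+44-2, 8+30-2, …, 61+4-2, 55+0) = 63
One optimal plan: pieces 9 + 1 (1 cut) → €65 − €2 = €63.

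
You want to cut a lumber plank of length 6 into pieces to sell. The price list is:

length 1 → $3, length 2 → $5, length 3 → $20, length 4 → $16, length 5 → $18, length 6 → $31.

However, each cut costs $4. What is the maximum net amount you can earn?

Build v[k] bottom-up: v[k] = max over allowed piece i of (p[i] + v[k−i]) − 4 per cut.
v[1] = 3
v[2] = max(3+3-4, 5+0) = 5
v[3] = max(3+5-4, 5+3-4, 20+0) = 20
v[4] = max(3+20-4, 5+5-4, 20+3-4, 16+0) = 19
v[5] = max(3+19-4, 5+20-4, 20+5-4, 16+3-4, 18+0) = 21
v[6] = max(3+21-4, 5+19-4, 20+20-4, 16+5-4, 18+3-4, 31+0) = 36
One optimal plan: pieces 3 + 3 (1 cut) → $40 − $4 = $36.

36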